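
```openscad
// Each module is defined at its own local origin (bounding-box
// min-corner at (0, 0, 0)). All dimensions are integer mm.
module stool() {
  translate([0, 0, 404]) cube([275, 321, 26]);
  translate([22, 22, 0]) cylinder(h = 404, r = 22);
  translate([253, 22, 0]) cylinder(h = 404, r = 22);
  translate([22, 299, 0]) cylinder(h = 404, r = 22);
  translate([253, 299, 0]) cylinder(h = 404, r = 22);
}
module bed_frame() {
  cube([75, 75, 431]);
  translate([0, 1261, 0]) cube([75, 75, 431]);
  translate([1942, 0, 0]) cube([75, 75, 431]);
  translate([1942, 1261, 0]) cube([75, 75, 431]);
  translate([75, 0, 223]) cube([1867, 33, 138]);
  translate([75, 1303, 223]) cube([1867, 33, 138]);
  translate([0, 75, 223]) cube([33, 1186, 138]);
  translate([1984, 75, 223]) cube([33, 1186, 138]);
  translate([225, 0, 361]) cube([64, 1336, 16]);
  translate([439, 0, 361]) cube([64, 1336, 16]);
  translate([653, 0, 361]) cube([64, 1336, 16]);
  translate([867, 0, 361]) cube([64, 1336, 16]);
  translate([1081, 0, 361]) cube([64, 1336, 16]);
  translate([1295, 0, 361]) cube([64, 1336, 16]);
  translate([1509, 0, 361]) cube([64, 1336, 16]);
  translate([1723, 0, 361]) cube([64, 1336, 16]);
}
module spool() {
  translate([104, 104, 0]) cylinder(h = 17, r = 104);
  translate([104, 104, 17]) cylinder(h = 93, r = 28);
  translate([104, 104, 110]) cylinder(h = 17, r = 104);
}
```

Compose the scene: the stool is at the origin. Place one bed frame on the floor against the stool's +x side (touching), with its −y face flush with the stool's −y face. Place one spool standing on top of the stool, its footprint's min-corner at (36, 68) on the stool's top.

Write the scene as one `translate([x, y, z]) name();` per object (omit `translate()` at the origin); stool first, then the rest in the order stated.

stool();
translate([275, 0, 0]) bed_frame();
translate([36, 68, 430]) spool();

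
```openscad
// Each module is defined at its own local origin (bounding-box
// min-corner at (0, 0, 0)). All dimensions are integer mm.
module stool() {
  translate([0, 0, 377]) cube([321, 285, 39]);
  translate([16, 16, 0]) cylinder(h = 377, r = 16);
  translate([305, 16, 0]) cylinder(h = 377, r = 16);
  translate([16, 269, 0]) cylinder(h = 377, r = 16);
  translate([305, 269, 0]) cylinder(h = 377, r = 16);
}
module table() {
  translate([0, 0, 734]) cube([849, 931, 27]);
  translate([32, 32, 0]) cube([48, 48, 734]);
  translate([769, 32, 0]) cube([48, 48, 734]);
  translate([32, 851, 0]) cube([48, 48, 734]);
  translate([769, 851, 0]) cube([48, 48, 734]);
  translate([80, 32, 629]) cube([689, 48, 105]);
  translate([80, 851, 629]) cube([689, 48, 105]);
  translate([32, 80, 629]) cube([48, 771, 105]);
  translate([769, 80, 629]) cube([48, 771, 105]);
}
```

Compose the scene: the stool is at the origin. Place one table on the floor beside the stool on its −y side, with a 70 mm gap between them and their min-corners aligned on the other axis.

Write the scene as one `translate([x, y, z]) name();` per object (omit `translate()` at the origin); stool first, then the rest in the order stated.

stool();
translate([0, -1001, 0]) table();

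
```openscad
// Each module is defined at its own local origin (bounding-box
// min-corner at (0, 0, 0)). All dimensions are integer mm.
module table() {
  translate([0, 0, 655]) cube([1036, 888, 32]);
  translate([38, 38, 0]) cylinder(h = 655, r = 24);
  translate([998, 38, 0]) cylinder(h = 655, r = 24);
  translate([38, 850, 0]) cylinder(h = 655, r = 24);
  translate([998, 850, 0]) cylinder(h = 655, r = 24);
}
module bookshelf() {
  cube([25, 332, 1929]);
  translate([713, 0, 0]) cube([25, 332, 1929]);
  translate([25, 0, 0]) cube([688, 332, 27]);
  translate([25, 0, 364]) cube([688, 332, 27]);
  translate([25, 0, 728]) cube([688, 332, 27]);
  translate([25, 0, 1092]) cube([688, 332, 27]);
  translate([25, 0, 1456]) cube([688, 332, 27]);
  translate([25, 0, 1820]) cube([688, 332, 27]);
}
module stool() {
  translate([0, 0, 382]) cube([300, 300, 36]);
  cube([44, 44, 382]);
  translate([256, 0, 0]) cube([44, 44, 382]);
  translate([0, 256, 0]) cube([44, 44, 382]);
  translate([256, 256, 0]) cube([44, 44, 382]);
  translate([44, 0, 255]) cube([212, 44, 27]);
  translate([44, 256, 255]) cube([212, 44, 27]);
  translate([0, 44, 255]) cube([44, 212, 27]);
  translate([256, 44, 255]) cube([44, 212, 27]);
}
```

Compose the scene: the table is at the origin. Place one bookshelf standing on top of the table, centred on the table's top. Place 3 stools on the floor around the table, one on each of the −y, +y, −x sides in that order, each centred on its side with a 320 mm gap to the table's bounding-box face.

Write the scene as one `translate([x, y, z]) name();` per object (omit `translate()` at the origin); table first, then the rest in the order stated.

table();
translate([149, 278, 687]) bookshelf();
translate([368, -620, 0]) stool();
translate([368, 1208, 0]) stool();
translate([-620, 294, 0]) stool();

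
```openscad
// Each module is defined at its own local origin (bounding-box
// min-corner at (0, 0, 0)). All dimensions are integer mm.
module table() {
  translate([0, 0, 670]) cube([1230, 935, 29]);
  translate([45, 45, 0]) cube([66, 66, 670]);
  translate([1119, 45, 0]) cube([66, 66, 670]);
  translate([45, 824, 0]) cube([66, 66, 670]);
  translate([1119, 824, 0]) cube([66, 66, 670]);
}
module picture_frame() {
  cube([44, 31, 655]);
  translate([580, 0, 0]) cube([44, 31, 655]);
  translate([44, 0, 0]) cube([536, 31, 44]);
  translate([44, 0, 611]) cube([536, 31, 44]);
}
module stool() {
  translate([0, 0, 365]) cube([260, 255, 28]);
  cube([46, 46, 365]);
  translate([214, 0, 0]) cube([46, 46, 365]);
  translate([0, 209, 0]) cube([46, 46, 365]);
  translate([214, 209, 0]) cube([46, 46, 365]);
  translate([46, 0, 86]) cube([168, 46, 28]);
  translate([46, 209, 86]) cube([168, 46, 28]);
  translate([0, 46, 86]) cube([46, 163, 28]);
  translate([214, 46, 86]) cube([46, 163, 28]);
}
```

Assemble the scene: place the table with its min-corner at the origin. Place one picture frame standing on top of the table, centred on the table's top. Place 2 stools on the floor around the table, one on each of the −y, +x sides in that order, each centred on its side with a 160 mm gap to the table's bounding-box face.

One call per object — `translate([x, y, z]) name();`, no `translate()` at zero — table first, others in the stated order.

table();
translate([303, 452, 699]) picture_frame();
translate([485, -415, 0]) stool();
translate([1390, 340, 0]) stool();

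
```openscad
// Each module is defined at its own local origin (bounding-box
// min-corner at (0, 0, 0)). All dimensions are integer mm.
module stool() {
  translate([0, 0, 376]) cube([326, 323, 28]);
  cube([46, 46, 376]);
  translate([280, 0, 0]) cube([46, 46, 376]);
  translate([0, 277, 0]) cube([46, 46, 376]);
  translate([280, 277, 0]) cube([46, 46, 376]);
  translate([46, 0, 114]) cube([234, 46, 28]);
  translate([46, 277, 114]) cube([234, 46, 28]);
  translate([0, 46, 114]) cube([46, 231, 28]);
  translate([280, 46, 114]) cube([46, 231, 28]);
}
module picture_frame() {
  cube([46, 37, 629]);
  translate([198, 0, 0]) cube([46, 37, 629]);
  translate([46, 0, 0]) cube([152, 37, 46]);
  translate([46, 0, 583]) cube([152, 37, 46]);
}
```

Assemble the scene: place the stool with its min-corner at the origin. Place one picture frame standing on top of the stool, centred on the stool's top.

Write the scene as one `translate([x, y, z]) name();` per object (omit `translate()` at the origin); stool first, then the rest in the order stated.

stool();
translate([41, 143, 404]) picture_frame();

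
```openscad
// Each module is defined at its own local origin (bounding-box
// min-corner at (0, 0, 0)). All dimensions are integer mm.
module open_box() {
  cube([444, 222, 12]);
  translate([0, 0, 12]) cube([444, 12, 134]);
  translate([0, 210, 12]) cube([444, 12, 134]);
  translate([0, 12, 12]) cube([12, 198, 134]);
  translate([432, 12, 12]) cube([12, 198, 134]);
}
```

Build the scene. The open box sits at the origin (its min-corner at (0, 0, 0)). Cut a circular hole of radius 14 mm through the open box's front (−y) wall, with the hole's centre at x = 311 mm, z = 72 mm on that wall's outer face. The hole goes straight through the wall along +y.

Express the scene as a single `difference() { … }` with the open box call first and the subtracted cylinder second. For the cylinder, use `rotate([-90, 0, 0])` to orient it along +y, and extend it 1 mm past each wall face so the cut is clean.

difference() {
  open_box();
  translate([311, -1, 72]) rotate([-90, 0, 0]) cylinder(h = 14, r = 14);
}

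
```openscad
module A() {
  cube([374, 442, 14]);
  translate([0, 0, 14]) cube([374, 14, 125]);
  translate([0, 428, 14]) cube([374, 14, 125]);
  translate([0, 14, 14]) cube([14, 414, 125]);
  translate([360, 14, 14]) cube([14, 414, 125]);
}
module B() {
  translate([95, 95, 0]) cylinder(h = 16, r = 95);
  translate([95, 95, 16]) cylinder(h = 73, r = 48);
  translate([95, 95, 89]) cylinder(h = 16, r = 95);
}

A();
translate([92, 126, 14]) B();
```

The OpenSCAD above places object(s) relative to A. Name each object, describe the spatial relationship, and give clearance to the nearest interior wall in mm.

A is an open box. B is a spool. The spool sits inside the open box, centred. The clearance to the nearest interior wall is 78 mm.

Clearances: x = 78, y = 112; minimum 78 mm.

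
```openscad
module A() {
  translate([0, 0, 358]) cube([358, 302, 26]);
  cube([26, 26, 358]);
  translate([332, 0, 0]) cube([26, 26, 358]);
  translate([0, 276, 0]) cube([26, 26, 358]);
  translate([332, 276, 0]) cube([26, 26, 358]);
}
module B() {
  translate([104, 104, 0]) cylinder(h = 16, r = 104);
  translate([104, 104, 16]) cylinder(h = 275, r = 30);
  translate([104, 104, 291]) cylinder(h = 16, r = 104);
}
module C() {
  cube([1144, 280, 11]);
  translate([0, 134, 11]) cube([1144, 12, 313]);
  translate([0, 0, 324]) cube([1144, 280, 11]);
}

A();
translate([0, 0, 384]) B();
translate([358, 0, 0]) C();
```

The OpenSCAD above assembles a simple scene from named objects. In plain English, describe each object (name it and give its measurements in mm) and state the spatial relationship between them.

A is a four-legged stool. The seat is a 358×302×26 mm slab whose top surface is at z = 384 mm; four square legs, each 26×26 mm in cross-section, run from the floor (z = 0) to the underside of the seat, each flush with a corner of the seat.

B is a spool: two coaxial disc flanges of radius 104 mm and thickness 16 mm, joined by a core cylinder of radius 30 mm and height 275 mm. The lower flange rests on z = 0 and the three cylinders share a vertical axis.

C is an I-beam lying along x, 1144 mm long. Overall section height 335 mm. Two flanges 280 mm wide (y) and 11 mm thick, one on the floor and one at the top; a web 12 mm thick runs between them, centred on the flange width.

The spool is on top of the stool. The I-beam is against the stool's +x side, with their −y faces flush.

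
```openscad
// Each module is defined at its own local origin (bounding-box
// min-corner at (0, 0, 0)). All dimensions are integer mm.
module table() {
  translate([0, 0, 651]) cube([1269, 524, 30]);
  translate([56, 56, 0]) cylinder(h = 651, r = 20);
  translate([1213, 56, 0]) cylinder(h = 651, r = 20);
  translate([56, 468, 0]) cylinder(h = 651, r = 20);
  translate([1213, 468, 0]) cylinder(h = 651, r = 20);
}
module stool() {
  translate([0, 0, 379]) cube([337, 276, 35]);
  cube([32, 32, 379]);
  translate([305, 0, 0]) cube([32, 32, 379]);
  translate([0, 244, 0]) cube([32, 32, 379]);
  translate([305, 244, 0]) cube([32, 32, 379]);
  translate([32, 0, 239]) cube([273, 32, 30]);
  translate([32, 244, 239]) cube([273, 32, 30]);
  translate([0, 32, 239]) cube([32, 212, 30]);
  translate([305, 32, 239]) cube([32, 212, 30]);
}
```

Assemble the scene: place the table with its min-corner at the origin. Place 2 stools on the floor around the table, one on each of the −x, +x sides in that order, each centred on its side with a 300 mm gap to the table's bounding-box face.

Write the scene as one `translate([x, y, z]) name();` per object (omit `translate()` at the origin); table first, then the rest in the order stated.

table();
translate([-637, 124, 0]) stool();
translate([1569, 124, 0]) stool();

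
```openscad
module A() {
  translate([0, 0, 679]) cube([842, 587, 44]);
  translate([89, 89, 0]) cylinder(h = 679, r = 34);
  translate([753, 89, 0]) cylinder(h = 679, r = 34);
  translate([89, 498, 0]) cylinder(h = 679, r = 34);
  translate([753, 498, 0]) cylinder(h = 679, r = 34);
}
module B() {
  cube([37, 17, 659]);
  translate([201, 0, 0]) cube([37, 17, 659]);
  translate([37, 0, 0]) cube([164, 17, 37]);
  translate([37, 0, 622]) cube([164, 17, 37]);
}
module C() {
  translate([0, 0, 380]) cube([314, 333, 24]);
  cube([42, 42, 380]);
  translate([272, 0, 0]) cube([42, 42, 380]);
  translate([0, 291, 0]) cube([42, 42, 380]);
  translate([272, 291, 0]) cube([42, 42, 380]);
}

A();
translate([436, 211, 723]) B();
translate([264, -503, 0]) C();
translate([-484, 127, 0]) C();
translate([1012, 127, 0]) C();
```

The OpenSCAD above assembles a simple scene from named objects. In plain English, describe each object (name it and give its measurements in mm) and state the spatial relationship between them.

A is a table: top 842 mm (x) × 587 mm (y), 44 mm thick, upper face at z = 723 mm, on four round legs of 68 mm diameter, each leg's bounding box inset 55 mm from the nearest pair of top edges, running from z = 0 to the bottom of the top.

B is a picture frame with a 164×585 mm rectangular opening (x by z) and a uniform 37 mm border on every side. Frame depth is 17 mm along y. It is built from two vertical stiles running the full outside height and two horizontal rails spanning the gap between the stiles.

C is a simple wooden stool: a rectangular seat 314 mm (x) by 333 mm (y), 24 mm thick, top face at z = 404 mm, on four square legs, each 42×42 mm in cross-section. The legs rest on z = 0, each flush with a corner of the seat.

The picture frame is on top of the table. Three stools sit around the table at the −y, −x, +x sides.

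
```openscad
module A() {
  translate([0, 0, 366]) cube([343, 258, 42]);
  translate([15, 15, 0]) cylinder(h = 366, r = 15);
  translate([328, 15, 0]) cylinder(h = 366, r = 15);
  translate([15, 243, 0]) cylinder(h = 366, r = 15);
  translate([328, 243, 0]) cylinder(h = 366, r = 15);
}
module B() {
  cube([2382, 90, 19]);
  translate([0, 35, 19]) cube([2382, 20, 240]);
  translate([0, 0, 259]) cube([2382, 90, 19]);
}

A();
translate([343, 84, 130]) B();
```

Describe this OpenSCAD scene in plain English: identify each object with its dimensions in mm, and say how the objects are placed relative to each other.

A is a four-legged stool. The seat is a 343×258×42 mm slab whose top surface is at z = 408 mm; four round legs, each 30 mm in diameter, run from the floor (z = 0) to the underside of the seat, each leg's axis is inset half a diameter from the nearest pair of seat edges (so the leg's bounding box is flush with the corner).

B is an I-beam lying along x, 2382 mm long. Overall section height 278 mm. Two flanges 90 mm wide (y) and 19 mm thick, one on the floor and one at the top; a web 20 mm thick runs between them, centred on the flange width.

The I-beam is beside the stool with their tops flush at z = 408.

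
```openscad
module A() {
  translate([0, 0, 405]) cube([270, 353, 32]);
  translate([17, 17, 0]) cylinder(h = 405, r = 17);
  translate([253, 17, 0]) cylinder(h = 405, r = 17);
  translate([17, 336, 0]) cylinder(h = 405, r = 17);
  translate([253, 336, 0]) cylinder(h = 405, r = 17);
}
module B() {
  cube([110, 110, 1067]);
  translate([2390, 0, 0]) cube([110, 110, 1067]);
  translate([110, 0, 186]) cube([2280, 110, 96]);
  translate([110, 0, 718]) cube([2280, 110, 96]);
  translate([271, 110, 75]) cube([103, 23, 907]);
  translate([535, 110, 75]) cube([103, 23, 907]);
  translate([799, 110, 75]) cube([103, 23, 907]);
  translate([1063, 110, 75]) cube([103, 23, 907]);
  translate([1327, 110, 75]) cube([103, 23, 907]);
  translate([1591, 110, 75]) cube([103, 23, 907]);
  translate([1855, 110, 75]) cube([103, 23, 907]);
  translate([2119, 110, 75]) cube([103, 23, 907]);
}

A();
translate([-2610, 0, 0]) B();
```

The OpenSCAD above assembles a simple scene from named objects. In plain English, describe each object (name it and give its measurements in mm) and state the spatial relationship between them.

A is a four-legged stool. The seat is a 270×353×32 mm slab whose top surface is at z = 437 mm; four round legs, each 34 mm in diameter, run from the floor (z = 0) to the underside of the seat, each leg's axis is inset half a diameter from the nearest pair of seat edges (so the leg's bounding box is flush with the corner).

B is a fence section. Two 110×110 mm posts, 1067 mm tall, stand on the floor with a clear span of 2280 mm between their inner faces. Two horizontal rails of 110×96 mm section span the gap between the posts with their undersides at z = 186 mm and z = 718 mm, flush with the posts' −y face. 8 pickets, each 103 mm wide, 23 mm thick and 907 mm tall, are fixed to the +y face of the rails with their bottoms at z = 75 mm, evenly spaced across the span with equal gaps (rounded down to the nearest mm) at the −x end and between each pair — any rounding remainder accumulates at the +x end.

The fence section is on the floor beside the stool on its −x side.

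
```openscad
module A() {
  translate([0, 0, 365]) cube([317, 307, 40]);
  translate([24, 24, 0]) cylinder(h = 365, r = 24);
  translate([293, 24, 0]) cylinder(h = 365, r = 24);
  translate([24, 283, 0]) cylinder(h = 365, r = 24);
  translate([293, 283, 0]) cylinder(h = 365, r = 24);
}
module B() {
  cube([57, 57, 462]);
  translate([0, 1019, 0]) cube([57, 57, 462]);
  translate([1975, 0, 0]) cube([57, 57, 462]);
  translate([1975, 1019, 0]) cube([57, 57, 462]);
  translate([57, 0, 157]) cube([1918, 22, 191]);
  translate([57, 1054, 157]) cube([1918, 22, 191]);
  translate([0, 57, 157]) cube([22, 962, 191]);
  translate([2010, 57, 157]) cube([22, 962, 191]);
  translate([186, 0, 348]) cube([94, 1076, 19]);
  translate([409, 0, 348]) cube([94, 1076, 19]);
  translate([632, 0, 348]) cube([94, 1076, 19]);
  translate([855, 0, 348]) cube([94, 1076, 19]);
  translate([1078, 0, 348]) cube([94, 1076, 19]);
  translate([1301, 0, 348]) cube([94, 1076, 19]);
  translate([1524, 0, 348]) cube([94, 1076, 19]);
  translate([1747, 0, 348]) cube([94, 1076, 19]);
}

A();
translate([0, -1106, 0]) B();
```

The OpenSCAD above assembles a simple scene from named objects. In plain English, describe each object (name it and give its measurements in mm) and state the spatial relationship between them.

A is a four-legged stool. The seat is a 317×307×40 mm slab whose top surface is at z = 405 mm; four round legs, each 48 mm in diameter, run from the floor (z = 0) to the underside of the seat, each leg's axis is inset half a diameter from the nearest pair of seat edges (so the leg's bounding box is flush with the corner).

B is a bed frame 2032 mm long (x) by 1076 mm wide (y). Four 57×57 mm corner posts, 462 mm tall, at the corners of the footprint. Four rails of 22 mm thickness and 191 mm height run between adjacent posts with their undersides at z = 157 mm, their outer faces flush with the outside of the frame (the two x-running rails run between the posts' inner faces; the two y-running rails run between the posts' inner faces). 8 slats, each 94 mm wide (x) and 19 mm thick, lie across the top of the two x-running rails, running the full 1076 mm width of the frame in y; the slats are evenly spaced along x between the inner faces of the end posts with equal gaps (rounded down to the nearest mm) at the −x end and between each pair — any rounding remainder accumulates at the +x end.

The bed frame is on the floor beside the stool on its −y side.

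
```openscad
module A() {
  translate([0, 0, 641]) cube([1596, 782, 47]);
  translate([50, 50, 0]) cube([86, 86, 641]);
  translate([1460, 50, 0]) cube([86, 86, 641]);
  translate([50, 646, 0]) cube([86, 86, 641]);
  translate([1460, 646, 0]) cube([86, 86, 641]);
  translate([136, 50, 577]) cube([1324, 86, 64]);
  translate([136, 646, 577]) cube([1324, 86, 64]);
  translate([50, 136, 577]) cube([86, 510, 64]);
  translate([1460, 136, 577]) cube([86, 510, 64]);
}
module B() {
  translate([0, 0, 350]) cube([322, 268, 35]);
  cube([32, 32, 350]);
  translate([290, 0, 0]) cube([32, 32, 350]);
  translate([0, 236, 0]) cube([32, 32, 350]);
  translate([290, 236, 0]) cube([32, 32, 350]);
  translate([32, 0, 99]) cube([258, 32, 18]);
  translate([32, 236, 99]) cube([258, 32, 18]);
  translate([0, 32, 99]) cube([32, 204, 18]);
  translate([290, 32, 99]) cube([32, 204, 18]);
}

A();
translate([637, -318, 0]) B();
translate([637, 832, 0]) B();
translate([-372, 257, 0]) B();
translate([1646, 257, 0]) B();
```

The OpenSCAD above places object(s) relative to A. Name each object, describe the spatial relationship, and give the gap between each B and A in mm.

A is a table. B is a stool. Four stools sit around the table at the −y, +y, −x, +x sides. The gap between each stool and the table is 50 mm.

Each stool's nearest face is 50 mm from the table's bounding box.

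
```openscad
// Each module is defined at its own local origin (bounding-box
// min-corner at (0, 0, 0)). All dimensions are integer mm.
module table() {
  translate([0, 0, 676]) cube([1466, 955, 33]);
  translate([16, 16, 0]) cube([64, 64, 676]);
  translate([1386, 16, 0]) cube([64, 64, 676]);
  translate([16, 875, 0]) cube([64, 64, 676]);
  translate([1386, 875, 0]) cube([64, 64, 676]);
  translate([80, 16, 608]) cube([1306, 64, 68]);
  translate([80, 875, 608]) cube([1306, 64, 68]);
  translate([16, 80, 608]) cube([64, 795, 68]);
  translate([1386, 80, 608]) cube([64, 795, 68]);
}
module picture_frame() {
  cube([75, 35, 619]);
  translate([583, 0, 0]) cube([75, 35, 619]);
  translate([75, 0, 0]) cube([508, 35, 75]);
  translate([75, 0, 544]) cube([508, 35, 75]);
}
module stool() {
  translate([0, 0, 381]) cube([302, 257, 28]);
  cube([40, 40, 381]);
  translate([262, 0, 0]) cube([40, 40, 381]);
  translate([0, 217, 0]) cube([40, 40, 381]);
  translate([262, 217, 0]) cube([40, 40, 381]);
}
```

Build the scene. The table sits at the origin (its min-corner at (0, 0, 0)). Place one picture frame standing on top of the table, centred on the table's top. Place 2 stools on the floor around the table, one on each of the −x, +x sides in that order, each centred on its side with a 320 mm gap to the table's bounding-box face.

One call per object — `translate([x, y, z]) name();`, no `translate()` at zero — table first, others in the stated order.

table();
translate([404, 460, 709]) picture_frame();
translate([-622, 349, 0]) stool();
translate([1786, 349, 0]) stool();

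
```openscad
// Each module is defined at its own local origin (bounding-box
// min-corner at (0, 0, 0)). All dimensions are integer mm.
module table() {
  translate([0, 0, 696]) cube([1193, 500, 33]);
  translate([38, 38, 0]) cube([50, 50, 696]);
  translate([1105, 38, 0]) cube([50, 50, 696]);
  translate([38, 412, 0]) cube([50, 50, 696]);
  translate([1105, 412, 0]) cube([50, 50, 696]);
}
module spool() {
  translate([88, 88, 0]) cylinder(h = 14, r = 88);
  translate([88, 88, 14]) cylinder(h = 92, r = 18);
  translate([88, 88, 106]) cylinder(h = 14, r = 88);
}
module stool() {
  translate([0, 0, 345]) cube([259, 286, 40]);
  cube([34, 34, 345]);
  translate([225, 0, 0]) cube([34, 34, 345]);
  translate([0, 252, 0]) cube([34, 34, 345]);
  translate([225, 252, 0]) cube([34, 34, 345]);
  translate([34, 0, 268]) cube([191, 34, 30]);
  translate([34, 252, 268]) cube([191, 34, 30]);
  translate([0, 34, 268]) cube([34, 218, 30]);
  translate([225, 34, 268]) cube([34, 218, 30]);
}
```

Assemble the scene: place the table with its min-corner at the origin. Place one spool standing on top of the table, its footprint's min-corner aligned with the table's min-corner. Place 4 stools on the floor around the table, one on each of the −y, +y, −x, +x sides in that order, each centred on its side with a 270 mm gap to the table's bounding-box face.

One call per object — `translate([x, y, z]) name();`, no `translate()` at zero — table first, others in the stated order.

table();
translate([0, 0, 729]) spool();
translate([467, -556, 0]) stool();
translate([467, 770, 0]) stool();
translate([-529, 107, 0]) stool();
translate([1463, 107, 0]) stool();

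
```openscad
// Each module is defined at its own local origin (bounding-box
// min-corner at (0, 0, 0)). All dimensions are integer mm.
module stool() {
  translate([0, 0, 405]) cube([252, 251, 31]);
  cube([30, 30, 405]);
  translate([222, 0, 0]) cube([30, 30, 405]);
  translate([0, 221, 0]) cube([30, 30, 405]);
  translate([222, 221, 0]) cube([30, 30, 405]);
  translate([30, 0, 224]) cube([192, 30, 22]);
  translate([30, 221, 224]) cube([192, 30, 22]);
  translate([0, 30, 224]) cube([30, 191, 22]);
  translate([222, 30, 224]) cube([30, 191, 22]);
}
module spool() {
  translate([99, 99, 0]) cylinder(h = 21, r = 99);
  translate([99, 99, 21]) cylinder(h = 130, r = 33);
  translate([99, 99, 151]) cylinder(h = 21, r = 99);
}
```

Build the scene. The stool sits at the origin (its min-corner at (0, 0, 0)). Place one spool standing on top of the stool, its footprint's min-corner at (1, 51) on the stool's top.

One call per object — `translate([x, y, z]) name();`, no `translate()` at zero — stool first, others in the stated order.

stool();
translate([1, 51, 436]) spool();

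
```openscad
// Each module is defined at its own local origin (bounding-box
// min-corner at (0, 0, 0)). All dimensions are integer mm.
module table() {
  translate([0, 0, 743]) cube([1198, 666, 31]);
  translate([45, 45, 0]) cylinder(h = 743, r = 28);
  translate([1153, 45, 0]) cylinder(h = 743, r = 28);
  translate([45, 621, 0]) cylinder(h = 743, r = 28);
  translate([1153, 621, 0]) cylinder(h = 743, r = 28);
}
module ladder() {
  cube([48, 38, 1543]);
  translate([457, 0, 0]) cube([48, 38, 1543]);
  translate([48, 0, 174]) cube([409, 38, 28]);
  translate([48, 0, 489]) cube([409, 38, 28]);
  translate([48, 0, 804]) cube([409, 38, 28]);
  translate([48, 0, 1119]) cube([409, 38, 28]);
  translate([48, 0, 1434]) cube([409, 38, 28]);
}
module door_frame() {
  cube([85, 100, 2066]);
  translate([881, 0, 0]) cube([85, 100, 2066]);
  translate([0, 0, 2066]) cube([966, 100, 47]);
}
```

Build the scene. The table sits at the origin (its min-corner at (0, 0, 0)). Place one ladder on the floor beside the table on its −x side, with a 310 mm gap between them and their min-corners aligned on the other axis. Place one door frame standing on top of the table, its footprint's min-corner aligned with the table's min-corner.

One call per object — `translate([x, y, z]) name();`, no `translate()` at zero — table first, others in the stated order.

table();
translate([-815, 0, 0]) ladder();
translate([0, 0, 774]) door_frame();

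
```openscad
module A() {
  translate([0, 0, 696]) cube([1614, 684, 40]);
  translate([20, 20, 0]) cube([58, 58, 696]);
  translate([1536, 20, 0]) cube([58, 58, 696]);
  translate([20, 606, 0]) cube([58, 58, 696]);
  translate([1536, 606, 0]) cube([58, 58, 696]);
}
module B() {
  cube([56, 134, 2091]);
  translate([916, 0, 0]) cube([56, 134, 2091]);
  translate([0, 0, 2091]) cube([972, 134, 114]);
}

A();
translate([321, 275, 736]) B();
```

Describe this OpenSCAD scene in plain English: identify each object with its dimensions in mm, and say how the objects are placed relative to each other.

A is a table: top 1614 mm (x) × 684 mm (y), 40 mm thick, upper face at z = 736 mm, on four 58×58 mm square legs, each inset 20 mm from the nearest pair of top edges, running from z = 0 to the bottom of the top.

B is a door frame. The clear opening is 860 mm wide and 2091 mm high. Two 56 mm wide jambs, 134 mm deep, stand either side of the opening from the floor to the top of the opening. A 114 mm thick head sits across the top of both jambs, spanning the full outside width of the frame.

The door frame is on top of the table, centred.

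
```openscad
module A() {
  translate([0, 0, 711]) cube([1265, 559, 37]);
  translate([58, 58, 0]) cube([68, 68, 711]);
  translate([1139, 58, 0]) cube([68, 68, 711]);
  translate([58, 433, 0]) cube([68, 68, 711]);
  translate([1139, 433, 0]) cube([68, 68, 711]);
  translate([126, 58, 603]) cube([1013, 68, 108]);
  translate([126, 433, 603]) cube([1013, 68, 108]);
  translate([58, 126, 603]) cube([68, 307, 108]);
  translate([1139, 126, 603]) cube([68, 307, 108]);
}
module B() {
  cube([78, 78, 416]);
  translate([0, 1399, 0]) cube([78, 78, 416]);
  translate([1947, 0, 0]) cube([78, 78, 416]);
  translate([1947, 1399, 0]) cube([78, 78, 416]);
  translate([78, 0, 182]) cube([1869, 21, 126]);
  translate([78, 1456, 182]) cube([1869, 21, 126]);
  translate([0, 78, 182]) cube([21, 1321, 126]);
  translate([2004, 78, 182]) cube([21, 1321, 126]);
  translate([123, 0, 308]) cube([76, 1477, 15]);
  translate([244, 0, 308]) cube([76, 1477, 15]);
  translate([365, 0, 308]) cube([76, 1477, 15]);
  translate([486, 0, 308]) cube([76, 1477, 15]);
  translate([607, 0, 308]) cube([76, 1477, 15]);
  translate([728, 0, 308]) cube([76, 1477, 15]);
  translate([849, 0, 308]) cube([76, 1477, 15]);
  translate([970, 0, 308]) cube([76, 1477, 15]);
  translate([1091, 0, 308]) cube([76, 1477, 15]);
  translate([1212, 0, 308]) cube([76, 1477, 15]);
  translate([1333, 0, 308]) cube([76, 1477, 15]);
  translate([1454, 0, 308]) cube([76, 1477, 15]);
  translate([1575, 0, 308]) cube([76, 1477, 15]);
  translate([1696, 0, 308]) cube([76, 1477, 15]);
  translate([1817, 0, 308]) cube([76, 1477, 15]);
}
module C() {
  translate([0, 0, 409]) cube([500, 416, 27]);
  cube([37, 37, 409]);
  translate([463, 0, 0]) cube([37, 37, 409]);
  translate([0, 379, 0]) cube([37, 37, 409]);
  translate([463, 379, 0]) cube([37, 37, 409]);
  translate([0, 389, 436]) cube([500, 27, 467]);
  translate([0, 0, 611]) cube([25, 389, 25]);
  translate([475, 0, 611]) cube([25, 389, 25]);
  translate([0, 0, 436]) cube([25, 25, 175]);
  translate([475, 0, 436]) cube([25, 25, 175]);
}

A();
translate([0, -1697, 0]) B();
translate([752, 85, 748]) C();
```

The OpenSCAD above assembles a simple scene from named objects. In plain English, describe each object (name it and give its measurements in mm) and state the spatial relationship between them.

A is a table: top 1265 mm (x) × 559 mm (y), 37 mm thick, upper face at z = 748 mm, on four 68×68 mm square legs, each inset 58 mm from the nearest pair of top edges, running from z = 0 to the bottom of the top. Four apron rails, 68 mm thick and 108 mm tall, run between adjacent legs with their top edges flush with the underside of the top and their outer faces flush with the legs' outer faces.

B is a bed frame 2025 mm long (x) by 1477 mm wide (y). Four 78×78 mm corner posts, 416 mm tall, at the corners of the footprint. Four rails of 21 mm thickness and 126 mm height run between adjacent posts with their undersides at z = 182 mm, their outer faces flush with the outside of the frame (the two x-running rails run between the posts' inner faces; the two y-running rails run between the posts' inner faces). 15 slats, each 76 mm wide (x) and 15 mm thick, lie across the top of the two x-running rails, running the full 1477 mm width of the frame in y; the slats are evenly spaced along x between the inner faces of the end posts with equal gaps (rounded down to the nearest mm) at the −x end and between each pair — any rounding remainder accumulates at the +x end.

C is a chair: 500×416 mm seat, 27 mm thick, top at z = 436 mm, on four 37 mm square corner legs flush with the seat edges. A 27 mm thick backrest slab spans the full seat width, extending 467 mm above the seat top, its back face flush with the seat's +y edge. Two armrests of 25×25 mm section run along each side from the seat's front edge to the front of the backrest, top faces 200 mm above the seat top and outer faces flush with the seat's x-edges; a 25×25 mm post under the front of each armrest stands on the seat at the front corner.

The bed frame is on the floor beside the table on its −y side. The chair is on top of the table.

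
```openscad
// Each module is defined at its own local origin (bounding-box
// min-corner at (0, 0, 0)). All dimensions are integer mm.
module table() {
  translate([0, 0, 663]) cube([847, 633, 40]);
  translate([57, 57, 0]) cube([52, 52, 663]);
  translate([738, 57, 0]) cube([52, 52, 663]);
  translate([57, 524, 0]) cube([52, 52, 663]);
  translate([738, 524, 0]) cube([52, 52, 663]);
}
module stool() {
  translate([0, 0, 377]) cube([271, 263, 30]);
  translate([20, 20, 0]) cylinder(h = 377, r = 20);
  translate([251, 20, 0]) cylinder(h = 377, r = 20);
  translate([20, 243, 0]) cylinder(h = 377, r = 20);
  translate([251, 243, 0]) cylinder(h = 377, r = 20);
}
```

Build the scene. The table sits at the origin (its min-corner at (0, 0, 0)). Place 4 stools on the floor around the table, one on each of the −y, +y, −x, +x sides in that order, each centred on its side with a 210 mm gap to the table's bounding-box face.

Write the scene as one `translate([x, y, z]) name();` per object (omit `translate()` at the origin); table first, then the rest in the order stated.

table();
translate([288, -473, 0]) stool();
translate([288, 843, 0]) stool();
translate([-481, 185, 0]) stool();
translate([1057, 185, 0]) stool();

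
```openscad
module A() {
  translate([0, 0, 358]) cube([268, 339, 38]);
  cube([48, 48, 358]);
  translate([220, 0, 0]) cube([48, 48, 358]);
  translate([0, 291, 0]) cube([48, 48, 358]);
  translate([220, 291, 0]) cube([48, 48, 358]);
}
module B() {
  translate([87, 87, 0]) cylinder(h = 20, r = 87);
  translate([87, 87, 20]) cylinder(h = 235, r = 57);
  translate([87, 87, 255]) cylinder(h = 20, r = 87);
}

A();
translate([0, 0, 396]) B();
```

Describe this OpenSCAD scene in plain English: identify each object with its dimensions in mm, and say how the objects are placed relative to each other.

A is a simple wooden stool: a rectangular seat 268 mm (x) by 339 mm (y), 38 mm thick, top face at z = 396 mm, on four square legs, each 48×48 mm in cross-section. The legs rest on z = 0, each flush with a corner of the seat.

B is a spool: two coaxial disc flanges of radius 87 mm and thickness 20 mm, joined by a core cylinder of radius 57 mm and height 235 mm. The lower flange rests on z = 0 and the three cylinders share a vertical axis.

The spool is on top of the stool.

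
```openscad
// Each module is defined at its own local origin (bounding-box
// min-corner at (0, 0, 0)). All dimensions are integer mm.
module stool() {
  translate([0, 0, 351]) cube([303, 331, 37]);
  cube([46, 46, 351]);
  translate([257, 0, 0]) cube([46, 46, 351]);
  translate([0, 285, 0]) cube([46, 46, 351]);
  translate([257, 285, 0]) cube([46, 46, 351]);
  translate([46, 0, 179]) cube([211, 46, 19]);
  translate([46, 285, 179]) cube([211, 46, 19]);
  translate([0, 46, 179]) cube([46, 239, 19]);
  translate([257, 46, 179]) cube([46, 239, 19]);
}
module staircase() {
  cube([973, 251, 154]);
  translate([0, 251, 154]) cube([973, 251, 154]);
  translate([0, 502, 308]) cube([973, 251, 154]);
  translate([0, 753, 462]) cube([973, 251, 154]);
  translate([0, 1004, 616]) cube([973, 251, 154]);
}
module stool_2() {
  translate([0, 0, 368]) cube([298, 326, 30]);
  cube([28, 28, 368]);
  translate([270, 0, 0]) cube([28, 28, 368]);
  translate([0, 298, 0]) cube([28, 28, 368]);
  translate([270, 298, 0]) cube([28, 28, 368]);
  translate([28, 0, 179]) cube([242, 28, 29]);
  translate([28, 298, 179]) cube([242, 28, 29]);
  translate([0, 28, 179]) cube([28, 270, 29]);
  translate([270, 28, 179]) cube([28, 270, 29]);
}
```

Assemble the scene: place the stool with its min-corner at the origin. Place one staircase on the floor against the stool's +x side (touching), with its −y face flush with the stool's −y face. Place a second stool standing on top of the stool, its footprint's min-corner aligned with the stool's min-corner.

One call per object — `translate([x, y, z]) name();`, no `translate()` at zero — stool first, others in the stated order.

stool();
translate([303, 0, 0]) staircase();
translate([0, 0, 388]) stool_2();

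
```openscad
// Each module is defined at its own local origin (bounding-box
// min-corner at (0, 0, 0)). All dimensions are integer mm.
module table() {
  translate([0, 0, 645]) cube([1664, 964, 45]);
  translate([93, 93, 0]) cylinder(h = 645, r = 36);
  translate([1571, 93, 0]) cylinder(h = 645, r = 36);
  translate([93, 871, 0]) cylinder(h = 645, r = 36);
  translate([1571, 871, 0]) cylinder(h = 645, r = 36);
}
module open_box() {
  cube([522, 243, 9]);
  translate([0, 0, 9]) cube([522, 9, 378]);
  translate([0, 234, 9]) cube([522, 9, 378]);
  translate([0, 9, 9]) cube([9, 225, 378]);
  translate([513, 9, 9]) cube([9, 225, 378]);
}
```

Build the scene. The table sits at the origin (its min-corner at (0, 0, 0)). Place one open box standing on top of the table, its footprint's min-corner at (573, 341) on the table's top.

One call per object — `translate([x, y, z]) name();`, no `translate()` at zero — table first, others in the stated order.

table();
translate([573, 341, 690]) open_box();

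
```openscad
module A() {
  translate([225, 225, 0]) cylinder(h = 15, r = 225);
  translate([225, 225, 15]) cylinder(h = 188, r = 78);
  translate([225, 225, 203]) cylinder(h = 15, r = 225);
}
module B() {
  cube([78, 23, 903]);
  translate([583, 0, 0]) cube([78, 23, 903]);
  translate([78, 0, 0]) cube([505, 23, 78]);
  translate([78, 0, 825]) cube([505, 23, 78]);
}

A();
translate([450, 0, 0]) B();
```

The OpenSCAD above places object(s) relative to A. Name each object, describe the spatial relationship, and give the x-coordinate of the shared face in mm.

A is a spool. B is a picture frame. The picture frame is against the spool's +x side, with their −y faces flush. The x-coordinate of the shared face is 450 mm.

The spool's +x face and the picture frame's −x face are both at x = 450 mm.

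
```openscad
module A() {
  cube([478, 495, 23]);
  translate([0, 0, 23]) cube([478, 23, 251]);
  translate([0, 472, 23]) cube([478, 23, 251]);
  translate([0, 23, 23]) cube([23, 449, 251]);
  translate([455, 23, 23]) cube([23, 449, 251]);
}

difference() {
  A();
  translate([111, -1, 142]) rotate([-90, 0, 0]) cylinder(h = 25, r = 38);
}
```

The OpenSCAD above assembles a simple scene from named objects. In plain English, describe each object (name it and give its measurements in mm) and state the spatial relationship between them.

A is an open storage box with external size 478×495×274 mm and wall thickness 23 mm (the base is also 23 mm thick). The base covers the whole footprint; the four walls stand on the base, with the y-facing walls full-width and the x-facing walls fitting between their inner faces.

The open box has a circular hole of radius 38 mm through its front wall, centred at (x = 111, z = 142).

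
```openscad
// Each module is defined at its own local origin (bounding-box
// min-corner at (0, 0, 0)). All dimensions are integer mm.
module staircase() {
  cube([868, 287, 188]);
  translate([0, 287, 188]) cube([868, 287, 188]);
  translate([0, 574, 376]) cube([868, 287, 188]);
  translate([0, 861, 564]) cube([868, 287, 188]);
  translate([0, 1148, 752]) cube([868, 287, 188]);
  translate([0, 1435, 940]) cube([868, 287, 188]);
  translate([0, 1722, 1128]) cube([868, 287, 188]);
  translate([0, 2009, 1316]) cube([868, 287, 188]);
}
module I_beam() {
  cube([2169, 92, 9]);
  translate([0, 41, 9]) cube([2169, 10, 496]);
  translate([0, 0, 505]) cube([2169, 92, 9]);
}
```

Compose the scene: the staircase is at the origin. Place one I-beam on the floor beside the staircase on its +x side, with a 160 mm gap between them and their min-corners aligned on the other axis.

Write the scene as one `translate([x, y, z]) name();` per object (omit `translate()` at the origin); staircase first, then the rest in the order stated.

staircase();
translate([1028, 0, 0]) I_beam();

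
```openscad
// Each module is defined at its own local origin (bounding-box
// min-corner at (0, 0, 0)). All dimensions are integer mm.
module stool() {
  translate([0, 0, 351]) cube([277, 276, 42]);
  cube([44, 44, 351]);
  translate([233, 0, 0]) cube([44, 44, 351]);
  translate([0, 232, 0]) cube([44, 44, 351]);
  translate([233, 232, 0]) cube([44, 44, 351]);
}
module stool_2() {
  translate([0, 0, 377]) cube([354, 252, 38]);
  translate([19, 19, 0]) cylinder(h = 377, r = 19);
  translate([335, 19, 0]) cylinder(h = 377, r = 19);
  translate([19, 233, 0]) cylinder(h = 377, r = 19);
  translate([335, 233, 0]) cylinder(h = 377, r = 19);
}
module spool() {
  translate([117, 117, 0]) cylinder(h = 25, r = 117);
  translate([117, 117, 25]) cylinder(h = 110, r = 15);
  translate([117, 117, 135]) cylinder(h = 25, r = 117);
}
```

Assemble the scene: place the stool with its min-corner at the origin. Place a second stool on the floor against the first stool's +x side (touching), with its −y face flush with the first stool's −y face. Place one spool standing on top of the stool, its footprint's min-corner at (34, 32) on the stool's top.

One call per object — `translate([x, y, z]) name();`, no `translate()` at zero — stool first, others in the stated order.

stool();
translate([277, 0, 0]) stool_2();
translate([34, 32, 393]) spool();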